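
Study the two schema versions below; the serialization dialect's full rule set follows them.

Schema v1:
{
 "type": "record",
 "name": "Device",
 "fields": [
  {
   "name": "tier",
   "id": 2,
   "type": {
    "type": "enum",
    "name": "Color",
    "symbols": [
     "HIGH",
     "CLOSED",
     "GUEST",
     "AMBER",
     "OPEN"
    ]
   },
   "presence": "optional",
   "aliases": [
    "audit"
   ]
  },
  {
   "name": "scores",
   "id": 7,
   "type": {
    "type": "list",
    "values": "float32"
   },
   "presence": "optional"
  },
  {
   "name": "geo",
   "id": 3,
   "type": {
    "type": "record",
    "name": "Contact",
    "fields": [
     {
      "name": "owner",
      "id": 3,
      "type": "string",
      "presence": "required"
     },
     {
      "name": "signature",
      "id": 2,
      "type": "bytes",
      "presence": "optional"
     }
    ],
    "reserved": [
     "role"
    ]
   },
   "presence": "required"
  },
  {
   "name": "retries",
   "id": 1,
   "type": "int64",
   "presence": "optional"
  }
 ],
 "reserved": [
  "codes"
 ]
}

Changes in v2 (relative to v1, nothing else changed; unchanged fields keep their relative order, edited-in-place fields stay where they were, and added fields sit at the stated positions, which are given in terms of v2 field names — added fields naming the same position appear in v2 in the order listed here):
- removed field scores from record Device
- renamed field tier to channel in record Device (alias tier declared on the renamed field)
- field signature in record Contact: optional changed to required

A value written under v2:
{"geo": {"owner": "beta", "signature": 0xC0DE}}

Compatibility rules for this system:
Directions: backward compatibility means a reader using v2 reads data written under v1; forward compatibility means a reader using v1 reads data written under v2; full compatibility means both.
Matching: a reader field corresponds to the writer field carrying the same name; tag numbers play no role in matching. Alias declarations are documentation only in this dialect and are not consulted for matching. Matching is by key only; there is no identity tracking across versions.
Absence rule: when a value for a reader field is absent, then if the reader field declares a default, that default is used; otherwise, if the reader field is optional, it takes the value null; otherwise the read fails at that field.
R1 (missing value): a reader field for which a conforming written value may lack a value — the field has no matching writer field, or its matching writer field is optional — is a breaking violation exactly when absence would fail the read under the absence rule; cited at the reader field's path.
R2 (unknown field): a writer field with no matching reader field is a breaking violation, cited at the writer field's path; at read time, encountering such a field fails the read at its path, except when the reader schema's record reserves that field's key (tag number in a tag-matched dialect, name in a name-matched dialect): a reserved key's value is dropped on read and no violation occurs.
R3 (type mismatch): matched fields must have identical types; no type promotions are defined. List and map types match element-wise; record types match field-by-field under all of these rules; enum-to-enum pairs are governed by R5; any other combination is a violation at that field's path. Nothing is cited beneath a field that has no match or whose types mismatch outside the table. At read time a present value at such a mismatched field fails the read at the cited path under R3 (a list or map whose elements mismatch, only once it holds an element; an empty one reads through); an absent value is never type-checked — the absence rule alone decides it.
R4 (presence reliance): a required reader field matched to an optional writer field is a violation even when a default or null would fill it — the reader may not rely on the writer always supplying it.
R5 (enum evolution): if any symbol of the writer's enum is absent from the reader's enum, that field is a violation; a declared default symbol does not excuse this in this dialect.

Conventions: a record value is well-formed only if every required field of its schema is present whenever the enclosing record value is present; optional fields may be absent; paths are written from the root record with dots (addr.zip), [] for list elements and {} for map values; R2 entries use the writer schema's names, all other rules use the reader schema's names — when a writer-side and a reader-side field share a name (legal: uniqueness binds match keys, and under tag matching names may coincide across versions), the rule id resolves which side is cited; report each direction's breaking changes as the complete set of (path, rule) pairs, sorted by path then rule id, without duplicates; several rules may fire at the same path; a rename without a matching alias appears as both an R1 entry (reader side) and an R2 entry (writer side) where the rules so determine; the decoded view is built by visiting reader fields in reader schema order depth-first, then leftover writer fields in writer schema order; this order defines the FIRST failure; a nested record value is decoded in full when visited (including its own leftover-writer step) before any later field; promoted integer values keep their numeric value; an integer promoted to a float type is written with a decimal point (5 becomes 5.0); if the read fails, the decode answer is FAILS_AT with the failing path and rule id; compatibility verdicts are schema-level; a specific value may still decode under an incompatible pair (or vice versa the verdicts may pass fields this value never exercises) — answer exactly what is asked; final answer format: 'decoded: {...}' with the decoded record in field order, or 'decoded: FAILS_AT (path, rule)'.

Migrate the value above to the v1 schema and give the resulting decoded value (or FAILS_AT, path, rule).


the writer's type comes first in each Device pair
decode (reader v1):
  tier := null (not supplied -> null)
  scores := null (not supplied -> null)
  geo.owner := "beta"
  geo.signature := 0xC0DE
  retries := null (not supplied -> null)
  => decoded: {"tier": null, "scores": null, "geo": {"owner": "beta", "signature": 0xC0DE}, "retries": null}
remaining Device differences; none change what is asked:
  removed field scores from record Device -> affects the rule determinations only; this particular Device value decodes identically
  renamed field tier to channel in record Device (alias tier declared on the renamed field) -> affects the rule determinations only; this particular Device value decodes identically
  field signature in record Contact: optional changed to required -> affects the rule determinations only; this particular Device value decodes identically

decoded: {"tier": null, "scores": null, "geo": {"owner": "beta", "signature": 0xC0DE}, "retries": null}


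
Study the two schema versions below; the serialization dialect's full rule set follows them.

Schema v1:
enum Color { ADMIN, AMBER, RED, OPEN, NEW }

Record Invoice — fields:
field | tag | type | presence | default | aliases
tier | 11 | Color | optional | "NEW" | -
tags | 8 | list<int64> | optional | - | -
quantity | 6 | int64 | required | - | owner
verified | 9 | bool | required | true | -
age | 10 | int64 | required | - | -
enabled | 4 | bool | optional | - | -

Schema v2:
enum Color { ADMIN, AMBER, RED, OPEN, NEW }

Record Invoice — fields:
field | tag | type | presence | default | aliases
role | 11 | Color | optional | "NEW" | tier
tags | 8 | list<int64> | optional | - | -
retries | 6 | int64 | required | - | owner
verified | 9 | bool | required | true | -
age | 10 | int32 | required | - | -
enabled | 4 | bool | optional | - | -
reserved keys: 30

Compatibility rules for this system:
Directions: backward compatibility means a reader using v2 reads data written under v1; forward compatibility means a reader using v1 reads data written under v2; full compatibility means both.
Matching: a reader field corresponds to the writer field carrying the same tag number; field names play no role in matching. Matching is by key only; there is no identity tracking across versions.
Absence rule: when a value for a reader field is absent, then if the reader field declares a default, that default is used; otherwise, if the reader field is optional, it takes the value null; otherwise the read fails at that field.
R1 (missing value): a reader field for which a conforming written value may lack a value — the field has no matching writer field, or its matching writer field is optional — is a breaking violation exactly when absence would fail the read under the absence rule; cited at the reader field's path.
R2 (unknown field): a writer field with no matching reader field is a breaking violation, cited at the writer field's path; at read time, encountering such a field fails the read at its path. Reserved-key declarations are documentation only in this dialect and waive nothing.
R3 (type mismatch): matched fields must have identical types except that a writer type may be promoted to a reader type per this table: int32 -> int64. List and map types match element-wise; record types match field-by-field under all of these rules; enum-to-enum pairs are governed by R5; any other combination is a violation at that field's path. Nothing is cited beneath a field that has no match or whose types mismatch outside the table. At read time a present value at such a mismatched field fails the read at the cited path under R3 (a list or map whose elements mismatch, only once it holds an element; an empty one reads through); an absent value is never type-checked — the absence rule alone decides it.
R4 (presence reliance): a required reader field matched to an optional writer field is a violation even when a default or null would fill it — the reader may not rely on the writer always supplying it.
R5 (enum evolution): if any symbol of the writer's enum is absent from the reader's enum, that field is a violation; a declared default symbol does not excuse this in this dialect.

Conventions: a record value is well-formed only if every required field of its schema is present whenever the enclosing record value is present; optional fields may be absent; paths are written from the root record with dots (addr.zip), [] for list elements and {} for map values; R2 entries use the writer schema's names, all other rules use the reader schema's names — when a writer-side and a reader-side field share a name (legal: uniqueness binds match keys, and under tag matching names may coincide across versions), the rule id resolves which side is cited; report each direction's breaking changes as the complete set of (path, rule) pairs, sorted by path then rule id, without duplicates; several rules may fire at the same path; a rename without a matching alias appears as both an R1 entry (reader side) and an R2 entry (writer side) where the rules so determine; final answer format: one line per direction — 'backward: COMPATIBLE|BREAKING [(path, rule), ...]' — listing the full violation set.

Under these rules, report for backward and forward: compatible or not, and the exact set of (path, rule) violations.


backward: BREAKING [(age, R3)]; forward: COMPATIBLE []

each type pair in Invoice: writer, then reader
backward on Invoice — v2 reading data written by v1:
  role <- tier (Color -> Color, writer optional)
  tags <- tags (list<int64> -> list<int64>, writer optional)
  retries <- quantity (int64 -> int64, writer required)
  verified <- verified (bool -> bool, writer required)
  age <- age (int64 -> int32, writer required)
  enabled <- enabled (bool -> bool, writer optional)
  breaking: (age, R3)
  => backward verdict for Invoice: BREAKING, 1 violation(s)
forward on Invoice — v1 reading data written by v2:
  tier <- role (Color -> Color, writer optional)
  tags <- tags (list<int64> -> list<int64>, writer optional)
  quantity <- retries (int64 -> int64, writer required)
  verified <- verified (bool -> bool, writer required)
  age <- age (int32 -> int64, writer required)
  enabled <- enabled (bool -> bool, writer optional)
  => no violations; forward on Invoice: COMPATIBLE


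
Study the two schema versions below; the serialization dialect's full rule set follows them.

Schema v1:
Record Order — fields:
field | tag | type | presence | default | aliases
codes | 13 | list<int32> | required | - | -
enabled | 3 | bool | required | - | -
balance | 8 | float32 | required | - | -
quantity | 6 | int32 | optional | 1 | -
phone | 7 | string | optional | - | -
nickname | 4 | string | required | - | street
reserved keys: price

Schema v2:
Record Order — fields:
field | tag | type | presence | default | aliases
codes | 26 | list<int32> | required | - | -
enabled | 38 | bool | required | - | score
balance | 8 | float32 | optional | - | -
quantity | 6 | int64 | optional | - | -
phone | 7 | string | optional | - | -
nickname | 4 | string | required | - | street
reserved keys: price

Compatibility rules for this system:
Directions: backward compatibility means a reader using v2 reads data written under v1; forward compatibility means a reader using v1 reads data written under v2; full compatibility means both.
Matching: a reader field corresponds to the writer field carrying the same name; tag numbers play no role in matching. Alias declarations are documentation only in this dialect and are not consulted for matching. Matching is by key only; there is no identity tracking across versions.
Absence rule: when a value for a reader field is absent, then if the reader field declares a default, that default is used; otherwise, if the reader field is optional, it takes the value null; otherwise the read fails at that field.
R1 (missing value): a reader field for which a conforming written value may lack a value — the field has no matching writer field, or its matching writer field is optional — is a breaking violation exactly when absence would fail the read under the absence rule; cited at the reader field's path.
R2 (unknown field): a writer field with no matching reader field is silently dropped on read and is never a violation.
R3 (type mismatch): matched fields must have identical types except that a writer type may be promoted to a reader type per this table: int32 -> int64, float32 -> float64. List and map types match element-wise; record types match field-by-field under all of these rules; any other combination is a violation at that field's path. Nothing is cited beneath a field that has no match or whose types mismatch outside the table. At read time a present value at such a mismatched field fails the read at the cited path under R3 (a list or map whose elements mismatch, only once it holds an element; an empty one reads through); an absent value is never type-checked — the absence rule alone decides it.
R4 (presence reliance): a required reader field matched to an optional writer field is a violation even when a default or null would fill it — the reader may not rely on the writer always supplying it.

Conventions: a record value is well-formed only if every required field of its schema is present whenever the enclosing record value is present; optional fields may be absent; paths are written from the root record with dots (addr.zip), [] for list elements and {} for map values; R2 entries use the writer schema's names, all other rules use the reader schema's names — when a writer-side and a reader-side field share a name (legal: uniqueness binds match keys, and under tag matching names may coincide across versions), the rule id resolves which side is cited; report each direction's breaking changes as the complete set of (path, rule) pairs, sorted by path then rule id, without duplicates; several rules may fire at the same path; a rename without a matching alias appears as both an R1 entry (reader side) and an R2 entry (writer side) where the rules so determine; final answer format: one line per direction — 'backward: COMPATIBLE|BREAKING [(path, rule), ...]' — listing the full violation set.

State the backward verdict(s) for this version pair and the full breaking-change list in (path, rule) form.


backward: COMPATIBLE []

the writer's type comes first in each Order pair
backward analysis of Order with v2 as reader and v1 as writer:
  writer required, list<int32> -> list<int32>: reader codes maps from writer codes
  writer required, bool -> bool: reader enabled maps from writer enabled
  writer required, float32 -> float32: reader balance maps from writer balance
  writer optional, int32 -> int64: reader quantity maps from writer quantity
  writer optional, string -> string: reader phone maps from writer phone
  writer required, string -> string: reader nickname maps from writer nickname
  nothing fires on Order: backward is COMPATIBLE
remaining Order differences; none change what is asked:
  field balance in record Order: required changed to optional -> matters only for Order's forward compatibility — outside the asked direction
  field quantity in record Order: type int32 changed to int64 (its default is dropped) -> matters only for Order's forward compatibility — outside the asked direction
  field codes in record Order: tag 13 changed to 26 -> no rule fires on it in Order's dialect; the asked verdict holds
  field enabled in record Order: tag 3 changed to 38 -> no rule fires on it in Order's dialect; the asked verdict holds


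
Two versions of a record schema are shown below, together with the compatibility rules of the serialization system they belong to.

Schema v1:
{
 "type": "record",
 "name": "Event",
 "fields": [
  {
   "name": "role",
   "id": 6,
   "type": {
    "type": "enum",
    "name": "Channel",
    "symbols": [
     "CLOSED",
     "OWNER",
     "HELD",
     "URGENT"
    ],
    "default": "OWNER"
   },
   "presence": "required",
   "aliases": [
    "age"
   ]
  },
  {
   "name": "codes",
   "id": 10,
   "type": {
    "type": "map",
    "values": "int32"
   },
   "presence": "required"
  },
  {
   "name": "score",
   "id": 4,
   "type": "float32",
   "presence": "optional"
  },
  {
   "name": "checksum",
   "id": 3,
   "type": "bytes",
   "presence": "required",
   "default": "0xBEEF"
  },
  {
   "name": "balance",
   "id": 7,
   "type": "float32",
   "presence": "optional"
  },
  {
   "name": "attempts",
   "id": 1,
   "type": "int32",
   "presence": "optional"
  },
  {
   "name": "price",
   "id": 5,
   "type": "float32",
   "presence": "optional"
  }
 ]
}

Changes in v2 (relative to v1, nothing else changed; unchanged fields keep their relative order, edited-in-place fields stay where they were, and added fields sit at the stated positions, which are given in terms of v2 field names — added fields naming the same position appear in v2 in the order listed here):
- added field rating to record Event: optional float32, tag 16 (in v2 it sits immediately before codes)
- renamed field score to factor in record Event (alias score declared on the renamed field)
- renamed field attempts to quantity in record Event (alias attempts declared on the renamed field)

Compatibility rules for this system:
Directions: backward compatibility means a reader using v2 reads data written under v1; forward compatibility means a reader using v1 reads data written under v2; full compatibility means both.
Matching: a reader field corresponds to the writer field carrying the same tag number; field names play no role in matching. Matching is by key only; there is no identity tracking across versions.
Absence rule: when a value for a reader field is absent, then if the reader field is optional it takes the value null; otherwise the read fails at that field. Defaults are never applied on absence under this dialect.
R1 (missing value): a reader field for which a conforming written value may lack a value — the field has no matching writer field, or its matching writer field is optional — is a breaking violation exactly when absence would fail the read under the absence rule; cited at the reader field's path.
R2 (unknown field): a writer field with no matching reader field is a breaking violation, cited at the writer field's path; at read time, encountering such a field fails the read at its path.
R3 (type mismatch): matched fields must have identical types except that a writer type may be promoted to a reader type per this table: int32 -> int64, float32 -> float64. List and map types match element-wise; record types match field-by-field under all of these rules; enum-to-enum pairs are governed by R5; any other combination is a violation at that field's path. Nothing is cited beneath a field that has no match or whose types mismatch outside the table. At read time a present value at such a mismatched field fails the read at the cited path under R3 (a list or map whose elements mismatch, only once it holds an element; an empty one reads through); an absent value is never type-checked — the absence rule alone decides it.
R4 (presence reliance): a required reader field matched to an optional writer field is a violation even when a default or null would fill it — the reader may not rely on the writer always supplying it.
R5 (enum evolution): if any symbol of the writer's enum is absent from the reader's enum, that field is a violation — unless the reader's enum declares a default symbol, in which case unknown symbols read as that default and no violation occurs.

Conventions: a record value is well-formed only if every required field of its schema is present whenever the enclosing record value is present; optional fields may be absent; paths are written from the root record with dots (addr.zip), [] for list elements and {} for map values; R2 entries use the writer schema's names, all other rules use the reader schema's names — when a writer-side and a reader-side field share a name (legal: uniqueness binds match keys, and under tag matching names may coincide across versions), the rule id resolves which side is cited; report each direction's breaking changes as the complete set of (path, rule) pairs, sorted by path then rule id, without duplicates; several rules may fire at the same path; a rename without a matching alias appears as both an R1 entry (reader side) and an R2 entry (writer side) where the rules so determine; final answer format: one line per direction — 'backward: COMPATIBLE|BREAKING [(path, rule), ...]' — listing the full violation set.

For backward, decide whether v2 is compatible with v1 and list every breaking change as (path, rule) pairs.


the writer's type comes first in each Event pair
backward pass over Event, reader schema v2, writer schema v1:
  role <- role (Channel -> Channel, writer required)
  rating has no writer counterpart
  codes <- codes (map<string, int32> -> map<string, int32>, writer required)
  factor <- score (float32 -> float32, writer optional)
  checksum <- checksum (bytes -> bytes, writer required)
  balance <- balance (float32 -> float32, writer optional)
  quantity <- attempts (int32 -> int32, writer optional)
  price <- price (float32 -> float32, writer optional)
  => backward: COMPATIBLE
diffs on Event not affecting the asked answer:
  added field rating to record Event: optional float32, tag 16 (in v2 it sits immediately before codes) -> fires only in the forward direction of Event, which is not asked here
  renamed field score to factor in record Event (alias score declared on the renamed field) -> inert for the asked Event verdict: nothing fires
  renamed field attempts to quantity in record Event (alias attempts declared on the renamed field) -> inert for the asked Event verdict: nothing fires

backward: COMPATIBLE []


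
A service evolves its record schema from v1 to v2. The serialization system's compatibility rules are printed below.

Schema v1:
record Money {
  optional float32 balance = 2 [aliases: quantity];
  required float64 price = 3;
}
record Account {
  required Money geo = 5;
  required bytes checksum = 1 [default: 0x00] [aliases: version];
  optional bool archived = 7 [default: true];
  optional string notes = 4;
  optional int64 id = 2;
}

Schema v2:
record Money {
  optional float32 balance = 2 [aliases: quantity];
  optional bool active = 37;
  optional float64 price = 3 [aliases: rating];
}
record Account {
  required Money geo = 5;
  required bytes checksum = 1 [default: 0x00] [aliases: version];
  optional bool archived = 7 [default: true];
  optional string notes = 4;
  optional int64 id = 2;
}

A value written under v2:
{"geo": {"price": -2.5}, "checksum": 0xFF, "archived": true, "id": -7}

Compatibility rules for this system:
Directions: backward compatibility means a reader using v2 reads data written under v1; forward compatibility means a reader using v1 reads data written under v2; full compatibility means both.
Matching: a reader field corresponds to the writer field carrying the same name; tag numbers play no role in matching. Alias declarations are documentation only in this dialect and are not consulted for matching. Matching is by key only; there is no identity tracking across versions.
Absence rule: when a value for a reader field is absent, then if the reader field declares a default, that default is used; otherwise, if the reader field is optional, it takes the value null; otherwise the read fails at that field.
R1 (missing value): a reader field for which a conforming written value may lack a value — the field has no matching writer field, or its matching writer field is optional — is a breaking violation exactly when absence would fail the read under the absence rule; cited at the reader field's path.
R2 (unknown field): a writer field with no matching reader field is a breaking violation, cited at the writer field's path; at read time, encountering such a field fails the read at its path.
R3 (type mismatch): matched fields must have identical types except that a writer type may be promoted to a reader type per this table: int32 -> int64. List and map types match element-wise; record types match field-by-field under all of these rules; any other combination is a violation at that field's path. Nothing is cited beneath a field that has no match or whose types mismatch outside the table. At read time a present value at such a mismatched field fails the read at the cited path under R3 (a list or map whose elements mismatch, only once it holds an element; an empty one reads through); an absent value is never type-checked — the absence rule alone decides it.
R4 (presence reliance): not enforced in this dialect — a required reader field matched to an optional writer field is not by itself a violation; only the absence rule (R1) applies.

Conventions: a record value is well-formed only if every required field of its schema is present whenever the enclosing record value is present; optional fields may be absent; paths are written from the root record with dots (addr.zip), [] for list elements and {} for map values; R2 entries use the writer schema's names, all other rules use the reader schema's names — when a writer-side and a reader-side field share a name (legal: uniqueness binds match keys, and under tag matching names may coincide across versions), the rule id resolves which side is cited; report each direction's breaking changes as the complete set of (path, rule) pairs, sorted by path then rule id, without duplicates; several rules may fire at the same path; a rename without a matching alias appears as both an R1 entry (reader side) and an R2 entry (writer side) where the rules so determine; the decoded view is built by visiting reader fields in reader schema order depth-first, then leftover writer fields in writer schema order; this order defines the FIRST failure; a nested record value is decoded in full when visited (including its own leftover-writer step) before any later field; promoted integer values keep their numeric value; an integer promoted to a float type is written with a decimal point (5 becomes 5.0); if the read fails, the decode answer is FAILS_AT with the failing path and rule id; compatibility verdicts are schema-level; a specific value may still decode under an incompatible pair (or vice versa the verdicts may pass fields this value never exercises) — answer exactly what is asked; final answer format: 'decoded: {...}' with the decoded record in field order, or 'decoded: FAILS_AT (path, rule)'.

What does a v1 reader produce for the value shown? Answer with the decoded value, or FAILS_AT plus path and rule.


the writer's type comes first in each Account pair
migrating the Account value to v1:
  geo.balance := null (absent, optional -> null)
  geo.price := -2.5
  checksum := 0xFF
  archived := true
  notes := null (absent, optional -> null)
  id := -7
  => decoded: {"geo": {"balance": null, "price": -2.5}, "checksum": 0xFF, "archived": true, "notes": null, "id": -7}
ruling out the remaining Account differences:
  field price in record Money: required changed to optional -> matters for Account compatibility verdicts, not for this value's decode
  added field active to record Money: optional bool, tag 37 (in v2 it sits immediately before price) -> matters for Account compatibility verdicts, not for this value's decode

decoded: {"geo": {"balance": null, "price": -2.5}, "checksum": 0xFF, "archived": true, "notes": null, "id": -7}


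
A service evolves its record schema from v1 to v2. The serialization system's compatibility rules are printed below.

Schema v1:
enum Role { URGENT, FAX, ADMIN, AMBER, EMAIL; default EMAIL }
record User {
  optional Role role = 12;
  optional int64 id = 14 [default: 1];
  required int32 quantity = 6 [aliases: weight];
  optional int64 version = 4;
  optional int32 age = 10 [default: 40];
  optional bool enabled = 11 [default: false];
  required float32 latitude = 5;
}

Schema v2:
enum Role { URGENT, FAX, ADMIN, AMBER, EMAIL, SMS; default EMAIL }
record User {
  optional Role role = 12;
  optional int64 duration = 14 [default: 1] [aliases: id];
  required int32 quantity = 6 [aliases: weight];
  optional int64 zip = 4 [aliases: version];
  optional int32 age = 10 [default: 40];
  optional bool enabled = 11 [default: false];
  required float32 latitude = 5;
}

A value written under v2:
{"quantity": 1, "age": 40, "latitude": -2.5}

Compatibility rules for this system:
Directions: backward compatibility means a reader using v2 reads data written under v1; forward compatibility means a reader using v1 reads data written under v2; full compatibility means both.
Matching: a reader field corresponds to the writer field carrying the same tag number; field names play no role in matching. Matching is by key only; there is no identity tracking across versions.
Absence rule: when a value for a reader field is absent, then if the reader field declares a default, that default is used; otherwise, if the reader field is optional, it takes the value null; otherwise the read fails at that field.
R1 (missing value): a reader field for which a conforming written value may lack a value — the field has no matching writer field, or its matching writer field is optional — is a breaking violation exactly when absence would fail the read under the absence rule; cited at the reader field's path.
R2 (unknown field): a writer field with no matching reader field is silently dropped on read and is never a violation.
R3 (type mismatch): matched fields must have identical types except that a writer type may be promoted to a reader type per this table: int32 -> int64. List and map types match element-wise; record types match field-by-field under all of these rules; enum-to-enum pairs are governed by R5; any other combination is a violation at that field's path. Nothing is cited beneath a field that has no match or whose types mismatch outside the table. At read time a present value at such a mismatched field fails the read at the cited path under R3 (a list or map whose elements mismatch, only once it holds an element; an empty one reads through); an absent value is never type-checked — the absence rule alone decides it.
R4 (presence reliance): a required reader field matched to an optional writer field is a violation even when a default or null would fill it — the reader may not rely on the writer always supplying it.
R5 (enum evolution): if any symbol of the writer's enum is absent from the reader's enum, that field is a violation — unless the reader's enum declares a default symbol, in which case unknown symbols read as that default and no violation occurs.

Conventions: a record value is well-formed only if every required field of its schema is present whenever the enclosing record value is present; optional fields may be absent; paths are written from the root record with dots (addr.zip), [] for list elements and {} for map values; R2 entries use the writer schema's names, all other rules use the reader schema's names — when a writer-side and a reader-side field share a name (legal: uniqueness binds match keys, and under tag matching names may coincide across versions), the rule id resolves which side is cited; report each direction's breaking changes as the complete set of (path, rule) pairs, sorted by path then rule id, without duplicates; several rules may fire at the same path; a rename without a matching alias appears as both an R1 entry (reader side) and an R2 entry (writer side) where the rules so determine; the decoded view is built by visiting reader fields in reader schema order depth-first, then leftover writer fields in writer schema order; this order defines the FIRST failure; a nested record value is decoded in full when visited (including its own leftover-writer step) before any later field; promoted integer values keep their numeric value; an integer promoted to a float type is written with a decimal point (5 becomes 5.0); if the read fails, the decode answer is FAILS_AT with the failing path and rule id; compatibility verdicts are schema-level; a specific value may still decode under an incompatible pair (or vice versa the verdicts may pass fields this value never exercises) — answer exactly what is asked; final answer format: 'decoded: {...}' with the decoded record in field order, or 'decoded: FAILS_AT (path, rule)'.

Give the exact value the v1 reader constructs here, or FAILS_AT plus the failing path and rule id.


in User below, arrows point writer -> reader
decoding the User value with the v1 reader:
  role := null (absent, optional -> null)
  id := 1 (absent -> default)
  quantity := 1
  version := null (absent, optional -> null)
  age := 40
  enabled := false (absent -> default)
  latitude := -2.5
  => decoded: {"role": null, "id": 1, "quantity": 1, "version": null, "age": 40, "enabled": false, "latitude": -2.5}
remaining User differences; none change what is asked:
  renamed field version to zip in record User (alias version declared on the renamed field) -> fires no rule on User under this dialect and leaves the result unchanged
  renamed field id to duration in record User (alias id declared on the renamed field) -> fires no rule on User under this dialect and leaves the result unchanged
  enum Role (field role in record User): symbol SMS added -> fires no rule on User under this dialect and leaves the result unchanged

decoded: {"role": null, "id": 1, "quantity": 1, "version": null, "age": 40, "enabled": false, "latitude": -2.5}


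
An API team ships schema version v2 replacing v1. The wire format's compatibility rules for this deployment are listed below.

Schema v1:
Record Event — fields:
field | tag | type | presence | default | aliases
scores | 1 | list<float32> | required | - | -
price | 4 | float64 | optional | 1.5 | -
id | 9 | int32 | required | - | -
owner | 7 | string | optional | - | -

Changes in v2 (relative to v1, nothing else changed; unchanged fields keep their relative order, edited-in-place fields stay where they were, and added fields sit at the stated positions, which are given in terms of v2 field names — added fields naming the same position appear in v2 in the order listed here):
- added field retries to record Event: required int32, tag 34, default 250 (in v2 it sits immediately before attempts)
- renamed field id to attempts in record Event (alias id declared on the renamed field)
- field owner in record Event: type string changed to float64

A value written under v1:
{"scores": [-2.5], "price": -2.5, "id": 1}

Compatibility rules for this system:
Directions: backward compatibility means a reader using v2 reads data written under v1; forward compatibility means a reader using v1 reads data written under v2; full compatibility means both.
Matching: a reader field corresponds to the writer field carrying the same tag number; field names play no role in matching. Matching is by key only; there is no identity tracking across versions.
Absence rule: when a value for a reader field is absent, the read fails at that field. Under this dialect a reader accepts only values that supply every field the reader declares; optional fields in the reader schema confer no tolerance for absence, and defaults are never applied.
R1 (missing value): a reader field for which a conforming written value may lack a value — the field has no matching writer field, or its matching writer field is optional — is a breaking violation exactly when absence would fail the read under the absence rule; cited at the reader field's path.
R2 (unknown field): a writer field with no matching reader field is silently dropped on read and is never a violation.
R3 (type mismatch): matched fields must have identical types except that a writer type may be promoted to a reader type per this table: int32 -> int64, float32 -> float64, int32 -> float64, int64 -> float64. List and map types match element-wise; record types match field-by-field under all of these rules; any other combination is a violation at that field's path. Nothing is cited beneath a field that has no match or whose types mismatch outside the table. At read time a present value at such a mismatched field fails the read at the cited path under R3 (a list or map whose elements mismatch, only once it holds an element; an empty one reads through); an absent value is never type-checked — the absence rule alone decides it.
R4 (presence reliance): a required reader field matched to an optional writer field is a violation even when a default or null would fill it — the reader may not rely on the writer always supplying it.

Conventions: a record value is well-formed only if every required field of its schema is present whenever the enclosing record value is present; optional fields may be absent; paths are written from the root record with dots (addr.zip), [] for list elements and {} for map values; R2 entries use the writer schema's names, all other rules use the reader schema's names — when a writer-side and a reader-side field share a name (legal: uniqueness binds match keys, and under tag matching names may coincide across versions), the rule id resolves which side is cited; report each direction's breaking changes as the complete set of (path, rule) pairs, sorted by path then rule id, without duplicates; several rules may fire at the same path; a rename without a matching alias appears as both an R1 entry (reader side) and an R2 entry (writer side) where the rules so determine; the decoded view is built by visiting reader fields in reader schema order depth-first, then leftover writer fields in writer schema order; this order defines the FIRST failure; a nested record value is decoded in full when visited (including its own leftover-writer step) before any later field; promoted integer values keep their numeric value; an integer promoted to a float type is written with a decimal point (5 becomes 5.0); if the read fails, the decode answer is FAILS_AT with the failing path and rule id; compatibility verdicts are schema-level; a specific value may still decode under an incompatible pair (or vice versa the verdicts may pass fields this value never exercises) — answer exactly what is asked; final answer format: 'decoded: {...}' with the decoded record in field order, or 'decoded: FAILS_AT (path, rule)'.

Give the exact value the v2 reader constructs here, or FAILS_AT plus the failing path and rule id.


decoded: FAILS_AT (retries, R1)

the writer's type comes first in each Event pair
decoding the Event value with the v2 reader:
  scores := [-2.5]
  price := -2.5
  read fails at retries under R1 (no fill)
  => FAILS_AT (retries, R1)
the rest of the Event diff is inert for this question:
  renamed field id to attempts in record Event (alias id declared on the renamed field) -> no rule fires on it and the decoded Event view is identical with or without it
  field owner in record Event: type string changed to float64 -> matters for Event compatibility verdicts, not for this value's decode
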